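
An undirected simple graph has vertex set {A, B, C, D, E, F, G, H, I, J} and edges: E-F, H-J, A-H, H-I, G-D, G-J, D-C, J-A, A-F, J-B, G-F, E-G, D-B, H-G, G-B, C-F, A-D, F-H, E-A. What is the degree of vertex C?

2

Neighbors of C: D, F.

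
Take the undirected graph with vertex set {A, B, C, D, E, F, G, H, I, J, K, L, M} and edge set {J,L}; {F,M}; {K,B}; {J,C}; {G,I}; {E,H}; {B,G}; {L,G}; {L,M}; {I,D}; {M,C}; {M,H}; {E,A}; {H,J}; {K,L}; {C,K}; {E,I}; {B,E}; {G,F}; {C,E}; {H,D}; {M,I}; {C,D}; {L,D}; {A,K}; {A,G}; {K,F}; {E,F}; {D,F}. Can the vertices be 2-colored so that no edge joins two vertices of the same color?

Partition the vertices as {D, E, G, J, K, M} vs {A, B, C, F, H, I, L}. Each listed edge has one endpoint in each part, so the graph is bipartite.

Yes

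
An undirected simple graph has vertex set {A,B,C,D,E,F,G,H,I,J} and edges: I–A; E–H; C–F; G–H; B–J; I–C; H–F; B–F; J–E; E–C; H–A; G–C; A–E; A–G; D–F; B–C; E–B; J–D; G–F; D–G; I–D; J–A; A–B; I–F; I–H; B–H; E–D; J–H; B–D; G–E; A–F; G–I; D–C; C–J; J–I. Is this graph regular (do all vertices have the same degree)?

Yes

Degrees: A:7, B:7, C:7, D:7, E:7, F:7, G:7, H:7, I:7, J:7
All degrees equal 7; the graph is regular.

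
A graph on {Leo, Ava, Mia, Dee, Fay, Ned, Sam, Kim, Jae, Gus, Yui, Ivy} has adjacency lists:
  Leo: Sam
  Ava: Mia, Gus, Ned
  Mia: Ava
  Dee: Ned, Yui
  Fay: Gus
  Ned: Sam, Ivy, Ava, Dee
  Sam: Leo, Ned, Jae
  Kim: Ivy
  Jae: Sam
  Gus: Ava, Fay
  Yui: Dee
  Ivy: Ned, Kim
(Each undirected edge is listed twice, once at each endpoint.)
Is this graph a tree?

Yes

The graph has 12 vertices and 11 edges.
Connected and |E| = |V| - 1, which characterizes a tree.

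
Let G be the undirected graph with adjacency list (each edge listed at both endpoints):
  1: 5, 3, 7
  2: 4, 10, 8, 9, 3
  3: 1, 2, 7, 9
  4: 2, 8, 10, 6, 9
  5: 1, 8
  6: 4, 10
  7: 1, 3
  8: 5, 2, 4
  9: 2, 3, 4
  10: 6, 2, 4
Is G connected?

Starting from 1 and exploring outward reaches every vertex (1, 3, 7, 5, 2, 9, 8, 4, 10, 6); the graph is connected.

Yes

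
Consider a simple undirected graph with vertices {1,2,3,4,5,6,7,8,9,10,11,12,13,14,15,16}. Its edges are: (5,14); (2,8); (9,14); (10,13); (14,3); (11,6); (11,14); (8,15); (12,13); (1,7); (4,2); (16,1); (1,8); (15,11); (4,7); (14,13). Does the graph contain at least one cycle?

Yes

|V| = 16, |E| = 16, number of components = 1.
Since 16 > 16 - 1, a cycle must exist; for instance 1-8-2-4-7-1.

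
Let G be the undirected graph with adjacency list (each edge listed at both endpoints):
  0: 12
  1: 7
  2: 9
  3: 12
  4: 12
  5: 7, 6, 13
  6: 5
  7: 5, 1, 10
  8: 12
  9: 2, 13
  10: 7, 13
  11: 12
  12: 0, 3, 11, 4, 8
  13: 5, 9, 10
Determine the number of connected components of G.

2

Component: {0, 3, 4, 8, 11, 12}
Component: {1, 2, 5, 6, 7, 9, 10, 13}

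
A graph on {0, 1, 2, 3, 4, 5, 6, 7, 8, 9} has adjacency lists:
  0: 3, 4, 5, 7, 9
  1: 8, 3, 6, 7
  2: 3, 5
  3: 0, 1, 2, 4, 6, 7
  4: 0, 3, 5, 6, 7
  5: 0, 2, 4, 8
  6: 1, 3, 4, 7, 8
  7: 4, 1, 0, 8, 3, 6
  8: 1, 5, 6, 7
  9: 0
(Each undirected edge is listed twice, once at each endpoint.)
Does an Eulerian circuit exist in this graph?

No

Degrees: 0:5, 1:4, 2:2, 3:6, 4:5, 5:4, 6:5, 7:6, 8:4, 9:1
Vertices with odd degree: 0, 4, 6, 9. An Eulerian circuit requires all degrees even.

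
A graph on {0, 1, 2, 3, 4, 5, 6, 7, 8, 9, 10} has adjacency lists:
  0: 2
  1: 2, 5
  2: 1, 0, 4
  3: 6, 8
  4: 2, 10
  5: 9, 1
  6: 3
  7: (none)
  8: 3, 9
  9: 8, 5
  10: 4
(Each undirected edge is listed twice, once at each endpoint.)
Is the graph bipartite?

Yes

Partition the vertices as {2, 5, 6, 7, 8, 10} vs {0, 1, 3, 4, 9}. Each listed edge has one endpoint in each part, so the graph is bipartite.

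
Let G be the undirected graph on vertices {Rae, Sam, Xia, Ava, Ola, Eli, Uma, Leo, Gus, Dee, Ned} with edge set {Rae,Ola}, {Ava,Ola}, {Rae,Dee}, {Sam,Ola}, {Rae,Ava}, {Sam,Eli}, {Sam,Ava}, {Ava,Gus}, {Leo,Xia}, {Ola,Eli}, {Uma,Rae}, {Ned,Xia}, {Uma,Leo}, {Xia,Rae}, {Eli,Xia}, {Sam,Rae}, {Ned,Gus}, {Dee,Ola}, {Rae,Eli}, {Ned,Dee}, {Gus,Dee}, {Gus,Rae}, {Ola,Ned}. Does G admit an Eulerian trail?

Yes

Degrees: Rae:8, Sam:4, Xia:4, Ava:4, Ola:6, Eli:4, Uma:2, Leo:2, Gus:4, Dee:4, Ned:4
Odd-degree vertices: none (0 total).
With 0 odd-degree vertices and all edges in one connected piece, an Eulerian trail exists.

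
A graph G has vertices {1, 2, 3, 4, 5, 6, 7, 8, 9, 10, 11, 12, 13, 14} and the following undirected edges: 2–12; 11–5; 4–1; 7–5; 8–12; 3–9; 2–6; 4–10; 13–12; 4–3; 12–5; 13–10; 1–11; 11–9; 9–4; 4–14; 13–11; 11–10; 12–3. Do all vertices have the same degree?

Degrees: 1:2, 2:2, 3:3, 4:5, 5:3, 6:1, 7:1, 8:1, 9:3, 10:3, 11:5, 12:5, 13:3, 14:1
Vertex 6 has degree 1 while 4 has degree 5, so the graph is not regular.

No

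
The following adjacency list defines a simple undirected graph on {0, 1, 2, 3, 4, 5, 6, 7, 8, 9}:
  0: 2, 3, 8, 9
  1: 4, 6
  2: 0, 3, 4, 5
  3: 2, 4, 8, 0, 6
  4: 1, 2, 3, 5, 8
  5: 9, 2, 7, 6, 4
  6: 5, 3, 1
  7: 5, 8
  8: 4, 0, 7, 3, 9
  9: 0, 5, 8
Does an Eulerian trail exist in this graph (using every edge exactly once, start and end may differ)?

No

Degrees: 0:4, 1:2, 2:4, 3:5, 4:5, 5:5, 6:3, 7:2, 8:5, 9:3
Odd-degree vertices: 3, 4, 5, 6, 8, 9 (6 total).
An Eulerian trail requires 0 or 2 odd-degree vertices; here there are 6.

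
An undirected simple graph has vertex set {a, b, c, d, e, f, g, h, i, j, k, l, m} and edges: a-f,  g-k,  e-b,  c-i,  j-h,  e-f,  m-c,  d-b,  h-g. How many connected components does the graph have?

Component: {l}
Component: {c, i, m}
Component: {g, h, j, k}
Component: {a, b, d, e, f}

4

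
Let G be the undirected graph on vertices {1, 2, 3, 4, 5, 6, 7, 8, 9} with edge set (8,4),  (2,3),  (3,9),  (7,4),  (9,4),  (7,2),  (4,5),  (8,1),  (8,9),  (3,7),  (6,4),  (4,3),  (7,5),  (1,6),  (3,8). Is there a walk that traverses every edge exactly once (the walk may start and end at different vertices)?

Yes

Degrees: 1:2, 2:2, 3:5, 4:6, 5:2, 6:2, 7:4, 8:4, 9:3
Odd-degree vertices: 3, 9 (2 total).
With 2 odd-degree vertices and all edges in one connected piece, an Eulerian trail exists (from 3 to 9).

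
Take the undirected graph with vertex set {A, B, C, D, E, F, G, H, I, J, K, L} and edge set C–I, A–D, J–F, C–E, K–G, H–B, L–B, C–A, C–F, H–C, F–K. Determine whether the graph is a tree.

Yes

|V| = 12, |E| = 11.
Connected and |E| = |V| - 1, which characterizes a tree.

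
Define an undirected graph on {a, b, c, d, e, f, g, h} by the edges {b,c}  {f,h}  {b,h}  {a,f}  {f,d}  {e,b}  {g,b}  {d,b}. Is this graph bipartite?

Color {b, f} black and {a, c, d, e, g, h} white. No edge joins two same-colored vertices, so the graph is bipartite.

Yes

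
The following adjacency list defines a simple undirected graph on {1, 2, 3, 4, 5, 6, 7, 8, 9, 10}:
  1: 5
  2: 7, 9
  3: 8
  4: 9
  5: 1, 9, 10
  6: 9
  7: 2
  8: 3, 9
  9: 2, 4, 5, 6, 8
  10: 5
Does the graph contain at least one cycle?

|V| = 10, |E| = 9, number of components = 1.
A forest on 10 vertices with 1 component has exactly 9 edges, which matches — so no cycle.

No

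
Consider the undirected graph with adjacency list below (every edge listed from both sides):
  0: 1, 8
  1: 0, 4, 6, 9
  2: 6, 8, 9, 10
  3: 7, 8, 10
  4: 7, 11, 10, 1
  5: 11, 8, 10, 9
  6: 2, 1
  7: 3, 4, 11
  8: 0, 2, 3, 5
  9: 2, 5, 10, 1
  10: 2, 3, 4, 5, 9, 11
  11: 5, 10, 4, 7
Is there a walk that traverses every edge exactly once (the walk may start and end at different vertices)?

Degrees: 0:2, 1:4, 2:4, 3:3, 4:4, 5:4, 6:2, 7:3, 8:4, 9:4, 10:6, 11:4
Odd-degree vertices: 3, 7 (2 total).
With 2 odd-degree vertices and all edges in one connected piece, an Eulerian trail exists (from 3 to 7).

Yes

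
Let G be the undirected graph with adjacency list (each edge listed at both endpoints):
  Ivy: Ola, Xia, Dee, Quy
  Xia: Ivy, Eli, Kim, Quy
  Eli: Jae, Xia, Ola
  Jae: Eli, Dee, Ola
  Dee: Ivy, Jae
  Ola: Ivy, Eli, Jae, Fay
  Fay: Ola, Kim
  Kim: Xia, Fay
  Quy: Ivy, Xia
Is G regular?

No

Degrees: Ivy:4, Xia:4, Eli:3, Jae:3, Dee:2, Ola:4, Fay:2, Kim:2, Quy:2
Vertex Dee has degree 2 while Ivy has degree 4, so the graph is not regular.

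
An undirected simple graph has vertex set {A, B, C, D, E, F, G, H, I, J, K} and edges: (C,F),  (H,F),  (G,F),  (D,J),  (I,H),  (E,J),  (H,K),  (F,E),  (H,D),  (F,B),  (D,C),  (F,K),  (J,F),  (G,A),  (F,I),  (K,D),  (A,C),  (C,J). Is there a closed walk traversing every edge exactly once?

No

Degrees: A:2, B:1, C:4, D:4, E:2, F:8, G:2, H:4, I:2, J:4, K:3
Vertices with odd degree: B, K. An Eulerian circuit requires all degrees even.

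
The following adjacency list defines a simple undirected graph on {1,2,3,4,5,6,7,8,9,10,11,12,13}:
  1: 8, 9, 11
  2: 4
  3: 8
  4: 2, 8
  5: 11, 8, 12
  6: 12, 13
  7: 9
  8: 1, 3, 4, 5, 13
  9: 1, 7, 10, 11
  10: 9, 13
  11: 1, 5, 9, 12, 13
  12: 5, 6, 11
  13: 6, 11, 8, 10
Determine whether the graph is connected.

Yes

A breadth-first search from 1 visits 1, 11, 8, 9, 13, 12, 5, 4, 3, 7, 10, 6, 2 — all 13 vertices — so the graph is connected.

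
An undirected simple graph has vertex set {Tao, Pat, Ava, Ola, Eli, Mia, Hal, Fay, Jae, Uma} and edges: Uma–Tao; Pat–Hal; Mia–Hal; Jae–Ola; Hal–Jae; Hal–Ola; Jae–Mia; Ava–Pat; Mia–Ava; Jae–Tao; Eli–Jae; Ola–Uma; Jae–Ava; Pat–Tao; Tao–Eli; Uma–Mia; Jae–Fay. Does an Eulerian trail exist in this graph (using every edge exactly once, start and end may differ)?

Degrees: Tao:4, Pat:3, Ava:3, Ola:3, Eli:2, Mia:4, Hal:4, Fay:1, Jae:7, Uma:3
Odd-degree vertices: Pat, Ava, Ola, Fay, Jae, Uma (6 total).
With 6 odd-degree vertices (more than two), no single trail can use every edge.

No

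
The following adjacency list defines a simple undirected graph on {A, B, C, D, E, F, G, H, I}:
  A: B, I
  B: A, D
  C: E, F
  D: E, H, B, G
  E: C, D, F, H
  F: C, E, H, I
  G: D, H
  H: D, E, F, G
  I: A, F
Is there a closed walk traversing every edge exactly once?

Degrees: A:2, B:2, C:2, D:4, E:4, F:4, G:2, H:4, I:2
Every vertex has even degree and the edges form a single connected piece, so an Eulerian circuit exists.

Yes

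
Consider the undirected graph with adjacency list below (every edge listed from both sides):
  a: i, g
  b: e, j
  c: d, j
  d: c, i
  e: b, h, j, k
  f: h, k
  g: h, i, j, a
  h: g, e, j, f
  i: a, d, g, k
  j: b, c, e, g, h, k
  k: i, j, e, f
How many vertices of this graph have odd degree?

Degrees: a:2, b:2, c:2, d:2, e:4, f:2, g:4, h:4, i:4, j:6, k:4
Odd-degree vertices: none.

0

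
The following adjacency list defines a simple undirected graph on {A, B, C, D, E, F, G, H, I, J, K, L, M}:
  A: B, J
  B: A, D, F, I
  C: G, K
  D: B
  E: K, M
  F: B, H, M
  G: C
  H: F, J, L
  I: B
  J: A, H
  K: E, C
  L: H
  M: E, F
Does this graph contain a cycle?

|V| = 13, |E| = 13, number of components = 1.
One cycle is A-B-F-H-J-A.

Yes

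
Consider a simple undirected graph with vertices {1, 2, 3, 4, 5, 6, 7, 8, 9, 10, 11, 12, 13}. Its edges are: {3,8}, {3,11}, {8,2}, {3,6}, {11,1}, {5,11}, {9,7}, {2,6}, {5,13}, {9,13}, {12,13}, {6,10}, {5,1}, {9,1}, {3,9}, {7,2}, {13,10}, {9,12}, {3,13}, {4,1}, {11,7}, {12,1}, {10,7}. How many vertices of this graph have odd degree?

10

Degrees: 1:5, 2:3, 3:5, 4:1, 5:3, 6:3, 7:4, 8:2, 9:5, 10:3, 11:4, 12:3, 13:5
Odd-degree vertices: 1, 2, 3, 4, 5, 6, 9, 10, 12, 13.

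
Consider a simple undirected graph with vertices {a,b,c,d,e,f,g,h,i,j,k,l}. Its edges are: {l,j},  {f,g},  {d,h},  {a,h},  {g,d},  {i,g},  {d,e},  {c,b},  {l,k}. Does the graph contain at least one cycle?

No

|V| = 12, |E| = 9, number of components = 3.
Since 9 = 12 - 3, the graph is a forest and contains no cycle.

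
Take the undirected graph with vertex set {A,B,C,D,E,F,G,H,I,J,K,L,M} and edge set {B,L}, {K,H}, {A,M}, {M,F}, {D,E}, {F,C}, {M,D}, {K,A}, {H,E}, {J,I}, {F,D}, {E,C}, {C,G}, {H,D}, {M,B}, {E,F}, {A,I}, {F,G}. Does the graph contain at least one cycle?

Yes

|V| = 13, |E| = 18, number of components = 1.
Since 18 > 13 - 1, a cycle must exist; for instance A-M-F-G-C-E-H-K-A.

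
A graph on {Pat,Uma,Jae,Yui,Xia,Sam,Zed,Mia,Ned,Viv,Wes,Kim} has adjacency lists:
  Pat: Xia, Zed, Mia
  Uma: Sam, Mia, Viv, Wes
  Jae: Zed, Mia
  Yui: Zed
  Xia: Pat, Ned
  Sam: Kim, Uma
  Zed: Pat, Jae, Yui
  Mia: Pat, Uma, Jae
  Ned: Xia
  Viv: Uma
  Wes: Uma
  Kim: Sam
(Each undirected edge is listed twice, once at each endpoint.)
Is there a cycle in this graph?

|V| = 12, |E| = 12, number of components = 1.
One cycle is Pat-Mia-Jae-Zed-Pat.

Yes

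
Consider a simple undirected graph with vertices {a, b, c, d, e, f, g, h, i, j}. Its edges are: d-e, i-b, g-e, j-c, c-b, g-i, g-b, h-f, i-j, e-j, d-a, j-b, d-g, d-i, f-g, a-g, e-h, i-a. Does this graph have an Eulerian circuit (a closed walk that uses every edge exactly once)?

No

Degrees: a:3, b:4, c:2, d:4, e:4, f:2, g:6, h:2, i:5, j:4
Vertices with odd degree: a, i. An Eulerian circuit requires all degrees even.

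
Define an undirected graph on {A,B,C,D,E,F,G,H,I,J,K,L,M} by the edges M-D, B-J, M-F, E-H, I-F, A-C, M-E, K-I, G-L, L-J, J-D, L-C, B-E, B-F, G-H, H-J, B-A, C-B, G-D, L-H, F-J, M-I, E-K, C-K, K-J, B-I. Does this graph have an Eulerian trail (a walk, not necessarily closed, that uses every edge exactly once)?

Yes

Degrees: A:2, B:6, C:4, D:3, E:4, F:4, G:3, H:4, I:4, J:6, K:4, L:4, M:4
Odd-degree vertices: D, G (2 total).
The non-isolated vertices are connected and exactly 2 have odd degree, so an Eulerian trail exists (from D to G).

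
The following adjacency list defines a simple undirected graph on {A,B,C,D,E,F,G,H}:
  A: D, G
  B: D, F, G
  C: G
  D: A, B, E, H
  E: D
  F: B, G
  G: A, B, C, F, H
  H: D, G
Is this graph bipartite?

No

The cycle G-F-B-G has length 3, which is odd, so the graph is not bipartite.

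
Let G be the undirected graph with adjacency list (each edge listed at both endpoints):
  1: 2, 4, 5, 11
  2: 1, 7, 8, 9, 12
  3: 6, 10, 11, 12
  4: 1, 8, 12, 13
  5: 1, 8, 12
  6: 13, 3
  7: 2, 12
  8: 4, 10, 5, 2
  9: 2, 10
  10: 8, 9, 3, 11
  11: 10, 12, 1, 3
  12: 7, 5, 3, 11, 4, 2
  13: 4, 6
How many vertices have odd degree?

2

Degrees: 1:4, 2:5, 3:4, 4:4, 5:3, 6:2, 7:2, 8:4, 9:2, 10:4, 11:4, 12:6, 13:2
Odd-degree vertices: 2, 5.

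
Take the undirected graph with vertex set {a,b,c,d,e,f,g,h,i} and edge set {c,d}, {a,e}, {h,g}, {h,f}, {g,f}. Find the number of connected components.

Component: {b}
Component: {i}
Component: {a, e}
Component: {c, d}
Component: {f, g, h}

5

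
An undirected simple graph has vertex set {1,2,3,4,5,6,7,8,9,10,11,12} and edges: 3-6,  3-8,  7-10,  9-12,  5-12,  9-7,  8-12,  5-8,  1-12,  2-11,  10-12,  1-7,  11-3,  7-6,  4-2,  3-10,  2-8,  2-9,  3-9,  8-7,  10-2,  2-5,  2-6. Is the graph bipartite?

No

The cycle 5-8-12-5 has length 3, which is odd, so the graph is not bipartite.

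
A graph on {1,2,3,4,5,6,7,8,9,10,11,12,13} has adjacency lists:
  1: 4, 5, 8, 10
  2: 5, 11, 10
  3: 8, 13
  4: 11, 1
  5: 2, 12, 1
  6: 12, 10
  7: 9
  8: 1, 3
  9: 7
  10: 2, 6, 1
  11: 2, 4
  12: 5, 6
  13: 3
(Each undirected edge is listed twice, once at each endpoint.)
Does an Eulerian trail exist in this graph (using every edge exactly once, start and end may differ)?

No

Degrees: 1:4, 2:3, 3:2, 4:2, 5:3, 6:2, 7:1, 8:2, 9:1, 10:3, 11:2, 12:2, 13:1
Odd-degree vertices: 2, 5, 7, 9, 10, 13 (6 total).
With 6 odd-degree vertices (more than two), no single trail can use every edge.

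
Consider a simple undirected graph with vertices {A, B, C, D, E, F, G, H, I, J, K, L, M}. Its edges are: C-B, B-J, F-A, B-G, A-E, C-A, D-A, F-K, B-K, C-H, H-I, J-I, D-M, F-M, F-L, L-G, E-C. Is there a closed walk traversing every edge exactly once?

Degrees: A:4, B:4, C:4, D:2, E:2, F:4, G:2, H:2, I:2, J:2, K:2, L:2, M:2
Every vertex has even degree and the edges form a single connected piece, so an Eulerian circuit exists.

Yes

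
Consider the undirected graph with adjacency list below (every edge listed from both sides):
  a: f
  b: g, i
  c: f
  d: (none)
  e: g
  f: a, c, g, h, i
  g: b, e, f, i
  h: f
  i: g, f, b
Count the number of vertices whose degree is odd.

6

Degrees: a:1, b:2, c:1, d:0, e:1, f:5, g:4, h:1, i:3
Odd-degree vertices: a, c, e, f, h, i.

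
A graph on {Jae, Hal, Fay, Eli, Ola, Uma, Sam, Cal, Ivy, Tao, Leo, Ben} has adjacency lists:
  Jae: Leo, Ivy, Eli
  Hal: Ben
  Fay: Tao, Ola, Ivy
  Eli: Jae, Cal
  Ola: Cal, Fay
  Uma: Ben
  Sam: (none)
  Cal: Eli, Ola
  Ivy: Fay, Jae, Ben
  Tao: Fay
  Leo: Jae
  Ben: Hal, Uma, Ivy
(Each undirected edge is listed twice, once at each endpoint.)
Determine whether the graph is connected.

Component: {Sam}
Component: {Jae, Hal, Fay, Eli, Ola, Uma, Cal, Ivy, Tao, Leo, Ben}
No edge joins these 2 groups, so the graph is disconnected.

No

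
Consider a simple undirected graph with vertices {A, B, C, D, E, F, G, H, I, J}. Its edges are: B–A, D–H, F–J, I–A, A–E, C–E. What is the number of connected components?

Component: {G}
Component: {D, H}
Component: {F, J}
Component: {A, B, C, E, I}

4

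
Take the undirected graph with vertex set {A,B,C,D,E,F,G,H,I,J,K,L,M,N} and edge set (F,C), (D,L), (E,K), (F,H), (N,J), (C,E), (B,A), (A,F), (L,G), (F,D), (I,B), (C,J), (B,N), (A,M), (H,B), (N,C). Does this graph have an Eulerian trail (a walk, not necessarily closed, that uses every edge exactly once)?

No

Degrees: A:3, B:4, C:4, D:2, E:2, F:4, G:1, H:2, I:1, J:2, K:1, L:2, M:1, N:3
Odd-degree vertices: A, G, I, K, M, N (6 total).
An Eulerian trail requires 0 or 2 odd-degree vertices; here there are 6.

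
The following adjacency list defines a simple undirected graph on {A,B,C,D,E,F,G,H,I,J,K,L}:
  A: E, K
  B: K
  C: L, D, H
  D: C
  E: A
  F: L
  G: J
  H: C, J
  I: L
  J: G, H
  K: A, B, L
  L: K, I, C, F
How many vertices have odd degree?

8

Degrees: A:2, B:1, C:3, D:1, E:1, F:1, G:1, H:2, I:1, J:2, K:3, L:4
Odd-degree vertices: B, C, D, E, F, G, I, K.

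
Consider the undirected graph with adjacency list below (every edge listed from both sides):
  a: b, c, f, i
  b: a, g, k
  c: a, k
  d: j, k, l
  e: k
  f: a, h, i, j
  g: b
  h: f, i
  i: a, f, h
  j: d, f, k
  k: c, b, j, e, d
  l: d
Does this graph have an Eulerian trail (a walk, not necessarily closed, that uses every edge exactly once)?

Degrees: a:4, b:3, c:2, d:3, e:1, f:4, g:1, h:2, i:3, j:3, k:5, l:1
Odd-degree vertices: b, d, e, g, i, j, k, l (8 total).
An Eulerian trail requires 0 or 2 odd-degree vertices; here there are 8.

No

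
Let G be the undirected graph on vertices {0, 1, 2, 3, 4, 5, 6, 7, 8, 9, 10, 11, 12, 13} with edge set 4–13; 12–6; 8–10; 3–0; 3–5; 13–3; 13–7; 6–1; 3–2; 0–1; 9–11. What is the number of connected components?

3

Component: {8, 10}
Component: {9, 11}
Component: {0, 1, 2, 3, 4, 5, 6, 7, 12, 13}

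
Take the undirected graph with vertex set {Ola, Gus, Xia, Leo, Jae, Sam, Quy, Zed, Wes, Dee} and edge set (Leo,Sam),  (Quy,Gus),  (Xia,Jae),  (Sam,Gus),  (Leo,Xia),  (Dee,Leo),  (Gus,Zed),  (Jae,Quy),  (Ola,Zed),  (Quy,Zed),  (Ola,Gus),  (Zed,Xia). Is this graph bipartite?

No

Quy-Zed-Gus-Quy is an odd cycle (length 3), and a bipartite graph can contain only even cycles.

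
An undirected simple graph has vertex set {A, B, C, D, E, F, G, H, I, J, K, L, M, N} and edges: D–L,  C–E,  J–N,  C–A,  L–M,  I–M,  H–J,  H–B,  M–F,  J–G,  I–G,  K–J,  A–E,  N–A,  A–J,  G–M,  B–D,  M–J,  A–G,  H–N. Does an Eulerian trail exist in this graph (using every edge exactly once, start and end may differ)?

Degrees: A:5, B:2, C:2, D:2, E:2, F:1, G:4, H:3, I:2, J:6, K:1, L:2, M:5, N:3
Odd-degree vertices: A, F, H, K, M, N (6 total).
With 6 odd-degree vertices (more than two), no single trail can use every edge.

No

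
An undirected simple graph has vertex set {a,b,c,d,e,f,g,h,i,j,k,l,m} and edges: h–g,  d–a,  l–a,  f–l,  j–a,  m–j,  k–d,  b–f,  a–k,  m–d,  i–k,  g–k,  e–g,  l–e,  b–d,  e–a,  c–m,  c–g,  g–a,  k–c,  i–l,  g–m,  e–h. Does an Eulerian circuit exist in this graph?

Degrees: a:6, b:2, c:3, d:4, e:4, f:2, g:6, h:2, i:2, j:2, k:5, l:4, m:4
c, k have odd degree; an Eulerian circuit needs every degree to be even, so none exists.

No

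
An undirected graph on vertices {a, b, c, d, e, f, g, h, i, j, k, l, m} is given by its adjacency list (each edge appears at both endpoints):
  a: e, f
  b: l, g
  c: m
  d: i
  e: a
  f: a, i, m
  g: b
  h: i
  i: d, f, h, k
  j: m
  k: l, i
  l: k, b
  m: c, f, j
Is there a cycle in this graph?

The graph has 13 vertices, 12 edges, and 1 connected component.
A forest on 13 vertices with 1 component has exactly 12 edges, which matches — so no cycle.

No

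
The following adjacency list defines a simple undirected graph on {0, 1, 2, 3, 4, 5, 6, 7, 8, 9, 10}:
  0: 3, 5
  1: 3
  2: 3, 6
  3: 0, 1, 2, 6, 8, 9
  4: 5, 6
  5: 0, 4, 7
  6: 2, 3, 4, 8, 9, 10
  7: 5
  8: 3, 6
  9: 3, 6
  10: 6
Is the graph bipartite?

2-3-6-2 is an odd cycle (length 3), and a bipartite graph can contain only even cycles.

No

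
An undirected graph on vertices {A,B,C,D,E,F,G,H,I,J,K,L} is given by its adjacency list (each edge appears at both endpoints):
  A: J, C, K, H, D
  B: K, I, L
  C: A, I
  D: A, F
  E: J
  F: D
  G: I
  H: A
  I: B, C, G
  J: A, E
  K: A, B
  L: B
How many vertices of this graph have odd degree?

8

Degrees: A:5, B:3, C:2, D:2, E:1, F:1, G:1, H:1, I:3, J:2, K:2, L:1
Odd-degree vertices: A, B, E, F, G, H, I, L.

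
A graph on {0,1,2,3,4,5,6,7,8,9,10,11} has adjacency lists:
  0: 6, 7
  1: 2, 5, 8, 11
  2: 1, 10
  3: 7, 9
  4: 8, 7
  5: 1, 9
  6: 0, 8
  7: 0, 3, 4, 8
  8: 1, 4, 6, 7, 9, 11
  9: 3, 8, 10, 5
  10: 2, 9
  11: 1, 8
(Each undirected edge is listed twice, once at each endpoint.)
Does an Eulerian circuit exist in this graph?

Degrees: 0:2, 1:4, 2:2, 3:2, 4:2, 5:2, 6:2, 7:4, 8:6, 9:4, 10:2, 11:2
Every vertex has even degree and the edges form a single connected piece, so an Eulerian circuit exists.

Yes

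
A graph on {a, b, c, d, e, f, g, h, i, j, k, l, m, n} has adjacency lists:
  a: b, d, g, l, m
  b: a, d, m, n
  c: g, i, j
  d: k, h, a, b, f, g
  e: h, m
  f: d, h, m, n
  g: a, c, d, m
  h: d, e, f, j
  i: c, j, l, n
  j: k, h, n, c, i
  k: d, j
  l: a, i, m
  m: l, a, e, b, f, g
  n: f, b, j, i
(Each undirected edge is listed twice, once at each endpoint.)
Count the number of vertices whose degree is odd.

4

Degrees: a:5, b:4, c:3, d:6, e:2, f:4, g:4, h:4, i:4, j:5, k:2, l:3, m:6, n:4
Odd-degree vertices: a, c, j, l.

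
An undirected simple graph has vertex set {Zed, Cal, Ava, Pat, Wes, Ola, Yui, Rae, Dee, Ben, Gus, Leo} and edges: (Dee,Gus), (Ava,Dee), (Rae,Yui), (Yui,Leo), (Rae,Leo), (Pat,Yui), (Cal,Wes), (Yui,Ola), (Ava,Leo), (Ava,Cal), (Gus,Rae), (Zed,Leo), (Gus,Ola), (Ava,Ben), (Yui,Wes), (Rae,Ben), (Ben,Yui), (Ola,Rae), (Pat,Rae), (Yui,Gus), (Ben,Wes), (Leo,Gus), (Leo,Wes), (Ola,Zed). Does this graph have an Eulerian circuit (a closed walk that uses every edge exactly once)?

No

Degrees: Zed:2, Cal:2, Ava:4, Pat:2, Wes:4, Ola:4, Yui:7, Rae:6, Dee:2, Ben:4, Gus:5, Leo:6
Yui, Gus have odd degree; an Eulerian circuit needs every degree to be even, so none exists.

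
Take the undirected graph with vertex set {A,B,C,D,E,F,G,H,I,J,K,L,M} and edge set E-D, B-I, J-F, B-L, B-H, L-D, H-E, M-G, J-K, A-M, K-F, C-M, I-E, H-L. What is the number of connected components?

Component: {F, J, K}
Component: {A, C, G, M}
Component: {B, D, E, H, I, L}

3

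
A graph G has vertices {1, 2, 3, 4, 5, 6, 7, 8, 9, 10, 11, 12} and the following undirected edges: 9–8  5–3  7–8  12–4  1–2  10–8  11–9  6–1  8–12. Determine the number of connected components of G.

3

Component: {3, 5}
Component: {1, 2, 6}
Component: {4, 7, 8, 9, 10, 11, 12}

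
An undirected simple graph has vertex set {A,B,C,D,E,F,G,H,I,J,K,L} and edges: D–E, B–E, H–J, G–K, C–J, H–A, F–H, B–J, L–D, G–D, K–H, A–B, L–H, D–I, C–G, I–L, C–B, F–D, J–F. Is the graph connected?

Yes

A breadth-first search from A visits A, H, B, F, J, L, K, C, E, D, I, G — all 12 vertices — so the graph is connected.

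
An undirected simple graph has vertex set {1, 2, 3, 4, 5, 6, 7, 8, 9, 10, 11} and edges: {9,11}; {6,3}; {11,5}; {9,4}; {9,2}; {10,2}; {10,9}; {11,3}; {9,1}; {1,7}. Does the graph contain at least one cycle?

The graph has 11 vertices, 10 edges, and 2 connected components.
Since 10 > 11 - 2, a cycle must exist; for instance 9-10-2-9.

Yes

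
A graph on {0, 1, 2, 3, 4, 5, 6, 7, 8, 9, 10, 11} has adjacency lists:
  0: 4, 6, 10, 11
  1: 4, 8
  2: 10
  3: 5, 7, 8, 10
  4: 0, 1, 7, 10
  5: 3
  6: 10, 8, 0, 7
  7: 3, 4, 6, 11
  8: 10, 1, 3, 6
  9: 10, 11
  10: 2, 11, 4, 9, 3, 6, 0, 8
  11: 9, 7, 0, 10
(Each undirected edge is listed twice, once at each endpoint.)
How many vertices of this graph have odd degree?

2

Degrees: 0:4, 1:2, 2:1, 3:4, 4:4, 5:1, 6:4, 7:4, 8:4, 9:2, 10:8, 11:4
Odd-degree vertices: 2, 5.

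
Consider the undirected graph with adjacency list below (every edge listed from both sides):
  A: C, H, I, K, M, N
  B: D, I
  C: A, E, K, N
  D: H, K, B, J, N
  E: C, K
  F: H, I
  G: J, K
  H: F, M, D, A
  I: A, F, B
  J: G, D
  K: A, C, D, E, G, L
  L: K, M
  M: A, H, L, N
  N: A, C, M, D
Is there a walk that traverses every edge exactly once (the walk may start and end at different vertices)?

Degrees: A:6, B:2, C:4, D:5, E:2, F:2, G:2, H:4, I:3, J:2, K:6, L:2, M:4, N:4
Odd-degree vertices: D, I (2 total).
The non-isolated vertices are connected and exactly 2 have odd degree, so an Eulerian trail exists (from D to I).

Yes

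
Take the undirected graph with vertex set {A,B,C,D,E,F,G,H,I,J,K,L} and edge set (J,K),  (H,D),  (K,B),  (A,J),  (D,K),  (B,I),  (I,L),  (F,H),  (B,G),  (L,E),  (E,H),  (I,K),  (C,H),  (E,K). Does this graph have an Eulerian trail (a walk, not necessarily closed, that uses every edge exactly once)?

No

Degrees: A:1, B:3, C:1, D:2, E:3, F:1, G:1, H:4, I:3, J:2, K:5, L:2
Odd-degree vertices: A, B, C, E, F, G, I, K (8 total).
An Eulerian trail requires 0 or 2 odd-degree vertices; here there are 8.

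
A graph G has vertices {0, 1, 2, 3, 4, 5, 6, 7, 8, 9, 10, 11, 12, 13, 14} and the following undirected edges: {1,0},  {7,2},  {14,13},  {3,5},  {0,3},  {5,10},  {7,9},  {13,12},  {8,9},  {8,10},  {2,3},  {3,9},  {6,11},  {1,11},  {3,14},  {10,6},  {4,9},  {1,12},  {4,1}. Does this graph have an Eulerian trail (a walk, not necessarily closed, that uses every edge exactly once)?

Yes

Degrees: 0:2, 1:4, 2:2, 3:5, 4:2, 5:2, 6:2, 7:2, 8:2, 9:4, 10:3, 11:2, 12:2, 13:2, 14:2
Odd-degree vertices: 3, 10 (2 total).
With 2 odd-degree vertices and all edges in one connected piece, an Eulerian trail exists (from 3 to 10).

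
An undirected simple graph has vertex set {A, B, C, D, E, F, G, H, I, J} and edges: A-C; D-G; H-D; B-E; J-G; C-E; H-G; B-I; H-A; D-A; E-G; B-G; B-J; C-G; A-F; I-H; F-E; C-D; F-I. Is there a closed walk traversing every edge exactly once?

Degrees: A:4, B:4, C:4, D:4, E:4, F:3, G:6, H:4, I:3, J:2
Vertices with odd degree: F, I. An Eulerian circuit requires all degrees even.

No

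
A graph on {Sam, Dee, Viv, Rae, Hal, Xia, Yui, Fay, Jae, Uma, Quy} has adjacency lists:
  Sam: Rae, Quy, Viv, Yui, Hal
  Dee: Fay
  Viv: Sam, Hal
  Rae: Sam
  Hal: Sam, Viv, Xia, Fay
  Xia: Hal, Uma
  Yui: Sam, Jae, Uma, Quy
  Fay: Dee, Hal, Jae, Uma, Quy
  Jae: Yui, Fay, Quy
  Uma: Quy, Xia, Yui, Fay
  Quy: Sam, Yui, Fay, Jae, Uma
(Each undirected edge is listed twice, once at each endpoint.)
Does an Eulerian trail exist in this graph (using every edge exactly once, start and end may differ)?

No

Degrees: Sam:5, Dee:1, Viv:2, Rae:1, Hal:4, Xia:2, Yui:4, Fay:5, Jae:3, Uma:4, Quy:5
Odd-degree vertices: Sam, Dee, Rae, Fay, Jae, Quy (6 total).
With 6 odd-degree vertices (more than two), no single trail can use every edge.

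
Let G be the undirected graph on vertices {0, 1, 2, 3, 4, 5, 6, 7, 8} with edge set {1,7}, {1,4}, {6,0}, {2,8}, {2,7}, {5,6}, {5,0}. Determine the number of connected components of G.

3

Component: {3}
Component: {0, 5, 6}
Component: {1, 2, 4, 7, 8}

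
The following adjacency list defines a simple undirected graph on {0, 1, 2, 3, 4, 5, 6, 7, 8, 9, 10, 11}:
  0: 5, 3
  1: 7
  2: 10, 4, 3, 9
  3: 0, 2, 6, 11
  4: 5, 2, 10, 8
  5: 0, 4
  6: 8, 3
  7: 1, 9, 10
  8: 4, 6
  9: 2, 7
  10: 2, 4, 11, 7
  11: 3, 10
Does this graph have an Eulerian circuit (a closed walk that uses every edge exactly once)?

No

Degrees: 0:2, 1:1, 2:4, 3:4, 4:4, 5:2, 6:2, 7:3, 8:2, 9:2, 10:4, 11:2
Vertices with odd degree: 1, 7. An Eulerian circuit requires all degrees even.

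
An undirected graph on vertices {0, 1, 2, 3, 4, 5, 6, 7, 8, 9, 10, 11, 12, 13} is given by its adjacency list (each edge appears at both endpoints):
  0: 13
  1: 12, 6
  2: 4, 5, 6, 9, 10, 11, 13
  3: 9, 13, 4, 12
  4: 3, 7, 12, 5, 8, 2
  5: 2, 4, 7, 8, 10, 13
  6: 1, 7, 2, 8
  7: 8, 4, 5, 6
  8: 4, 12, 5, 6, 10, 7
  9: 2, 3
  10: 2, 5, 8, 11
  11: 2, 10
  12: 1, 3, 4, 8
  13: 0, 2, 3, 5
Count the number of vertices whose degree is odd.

2

Degrees: 0:1, 1:2, 2:7, 3:4, 4:6, 5:6, 6:4, 7:4, 8:6, 9:2, 10:4, 11:2, 12:4, 13:4
Odd-degree vertices: 0, 2.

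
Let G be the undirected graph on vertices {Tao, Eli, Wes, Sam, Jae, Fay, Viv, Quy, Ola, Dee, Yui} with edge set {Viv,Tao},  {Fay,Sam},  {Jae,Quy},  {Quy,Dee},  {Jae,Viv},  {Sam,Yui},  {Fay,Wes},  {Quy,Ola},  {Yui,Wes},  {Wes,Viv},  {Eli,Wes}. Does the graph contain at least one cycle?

Yes

The graph has 11 vertices, 11 edges, and 1 connected component.
Since 11 > 11 - 1, a cycle must exist; for instance Wes-Fay-Sam-Yui-Wes.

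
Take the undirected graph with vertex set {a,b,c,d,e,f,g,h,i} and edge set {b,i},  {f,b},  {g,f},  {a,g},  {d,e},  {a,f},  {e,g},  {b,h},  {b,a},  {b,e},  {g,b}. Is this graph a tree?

No

The graph has 9 vertices and 11 edges.
It is not connected, so it is not a tree.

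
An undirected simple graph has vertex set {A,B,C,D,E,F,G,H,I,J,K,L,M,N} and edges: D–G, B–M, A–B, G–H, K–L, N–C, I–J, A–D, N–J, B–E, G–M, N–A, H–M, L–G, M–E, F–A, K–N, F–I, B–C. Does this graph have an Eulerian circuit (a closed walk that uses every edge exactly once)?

Degrees: A:4, B:4, C:2, D:2, E:2, F:2, G:4, H:2, I:2, J:2, K:2, L:2, M:4, N:4
Every vertex has even degree and the edges form a single connected piece, so an Eulerian circuit exists.

Yes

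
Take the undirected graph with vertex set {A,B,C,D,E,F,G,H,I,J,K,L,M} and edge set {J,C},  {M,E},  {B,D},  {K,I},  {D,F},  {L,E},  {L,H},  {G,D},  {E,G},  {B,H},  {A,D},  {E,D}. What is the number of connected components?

3

Component: {C, J}
Component: {I, K}
Component: {A, B, D, E, F, G, H, L, M}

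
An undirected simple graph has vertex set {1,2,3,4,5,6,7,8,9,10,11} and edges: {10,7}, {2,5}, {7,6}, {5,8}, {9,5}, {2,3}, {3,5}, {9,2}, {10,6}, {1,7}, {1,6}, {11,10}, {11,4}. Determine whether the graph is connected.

Component: {2, 3, 5, 8, 9}
Component: {1, 4, 6, 7, 10, 11}
There are 2 separate components, so the graph is not connected.

No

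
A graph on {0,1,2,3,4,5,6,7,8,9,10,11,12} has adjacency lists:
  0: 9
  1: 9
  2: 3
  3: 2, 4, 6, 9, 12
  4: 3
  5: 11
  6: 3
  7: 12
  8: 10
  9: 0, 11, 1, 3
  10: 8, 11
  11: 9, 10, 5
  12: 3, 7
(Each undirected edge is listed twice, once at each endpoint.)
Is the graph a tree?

The graph has 13 vertices and 12 edges.
Connected and |E| = |V| - 1, which characterizes a tree.

Yes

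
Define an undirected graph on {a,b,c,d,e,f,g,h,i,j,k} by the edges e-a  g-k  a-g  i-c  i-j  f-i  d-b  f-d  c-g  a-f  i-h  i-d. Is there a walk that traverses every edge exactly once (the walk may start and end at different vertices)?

No

Degrees: a:3, b:1, c:2, d:3, e:1, f:3, g:3, h:1, i:5, j:1, k:1
Odd-degree vertices: a, b, d, e, f, g, h, i, j, k (10 total).
With 10 odd-degree vertices (more than two), no single trail can use every edge.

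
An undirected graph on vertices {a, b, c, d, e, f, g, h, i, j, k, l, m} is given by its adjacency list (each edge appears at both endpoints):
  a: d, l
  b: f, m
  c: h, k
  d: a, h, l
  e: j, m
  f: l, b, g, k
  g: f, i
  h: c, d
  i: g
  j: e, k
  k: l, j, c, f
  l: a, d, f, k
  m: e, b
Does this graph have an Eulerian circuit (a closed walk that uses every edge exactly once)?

No

Degrees: a:2, b:2, c:2, d:3, e:2, f:4, g:2, h:2, i:1, j:2, k:4, l:4, m:2
d, i have odd degree; an Eulerian circuit needs every degree to be even, so none exists.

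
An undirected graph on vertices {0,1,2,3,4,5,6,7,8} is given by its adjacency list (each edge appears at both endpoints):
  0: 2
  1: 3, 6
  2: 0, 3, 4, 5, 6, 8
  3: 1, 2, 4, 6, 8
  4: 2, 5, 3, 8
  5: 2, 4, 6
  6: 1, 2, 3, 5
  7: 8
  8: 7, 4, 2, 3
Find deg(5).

Neighbors of 5: 2, 4, 6.

3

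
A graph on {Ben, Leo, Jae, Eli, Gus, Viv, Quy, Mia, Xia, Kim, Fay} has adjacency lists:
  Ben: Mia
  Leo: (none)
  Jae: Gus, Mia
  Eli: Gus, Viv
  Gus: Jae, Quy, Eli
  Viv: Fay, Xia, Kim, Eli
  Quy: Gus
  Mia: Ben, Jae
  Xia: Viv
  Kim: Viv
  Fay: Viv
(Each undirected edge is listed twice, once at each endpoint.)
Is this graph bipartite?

Partition the vertices as {Leo, Gus, Viv, Mia} vs {Ben, Jae, Eli, Quy, Xia, Kim, Fay}. Each listed edge has one endpoint in each part, so the graph is bipartite.

Yes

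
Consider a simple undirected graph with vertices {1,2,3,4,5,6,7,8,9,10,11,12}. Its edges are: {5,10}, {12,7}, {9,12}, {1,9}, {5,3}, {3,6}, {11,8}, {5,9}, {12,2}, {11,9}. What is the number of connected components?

Component: {4}
Component: {1, 2, 3, 5, 6, 7, 8, 9, 10, 11, 12}

2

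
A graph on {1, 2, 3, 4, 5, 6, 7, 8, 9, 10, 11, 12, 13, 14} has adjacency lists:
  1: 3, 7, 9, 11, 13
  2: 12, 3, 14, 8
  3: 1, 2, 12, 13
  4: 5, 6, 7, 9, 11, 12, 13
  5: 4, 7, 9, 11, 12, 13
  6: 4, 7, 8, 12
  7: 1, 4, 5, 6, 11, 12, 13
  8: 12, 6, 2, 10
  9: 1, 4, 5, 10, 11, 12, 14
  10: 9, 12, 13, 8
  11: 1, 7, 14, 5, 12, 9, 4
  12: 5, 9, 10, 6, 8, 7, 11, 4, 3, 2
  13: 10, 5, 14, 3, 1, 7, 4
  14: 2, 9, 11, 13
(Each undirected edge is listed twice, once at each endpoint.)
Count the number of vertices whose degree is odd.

Degrees: 1:5, 2:4, 3:4, 4:7, 5:6, 6:4, 7:7, 8:4, 9:7, 10:4, 11:7, 12:10, 13:7, 14:4
Odd-degree vertices: 1, 4, 7, 9, 11, 13.

6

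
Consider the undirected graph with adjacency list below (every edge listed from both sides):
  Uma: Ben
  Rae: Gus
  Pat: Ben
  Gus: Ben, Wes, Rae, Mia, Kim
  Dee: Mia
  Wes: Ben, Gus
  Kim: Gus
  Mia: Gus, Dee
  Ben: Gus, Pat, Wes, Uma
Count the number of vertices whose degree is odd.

6

Degrees: Uma:1, Rae:1, Pat:1, Gus:5, Dee:1, Wes:2, Kim:1, Mia:2, Ben:4
Odd-degree vertices: Uma, Rae, Pat, Gus, Dee, Kim.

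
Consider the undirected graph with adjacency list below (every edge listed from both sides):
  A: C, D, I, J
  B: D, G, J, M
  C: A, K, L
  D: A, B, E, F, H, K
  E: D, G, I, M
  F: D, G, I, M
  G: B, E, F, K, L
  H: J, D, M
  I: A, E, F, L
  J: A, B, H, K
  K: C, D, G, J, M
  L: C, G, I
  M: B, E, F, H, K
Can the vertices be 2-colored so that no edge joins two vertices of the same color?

Yes

A valid 2-coloring puts {C, D, G, I, J, M} on one side and {A, B, E, F, H, K, L} on the other; every edge crosses between the two sides.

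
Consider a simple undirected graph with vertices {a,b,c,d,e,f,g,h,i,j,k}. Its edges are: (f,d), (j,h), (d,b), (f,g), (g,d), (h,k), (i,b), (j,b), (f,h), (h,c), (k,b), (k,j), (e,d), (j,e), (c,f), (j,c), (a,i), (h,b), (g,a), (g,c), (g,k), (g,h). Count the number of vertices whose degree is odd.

2

Degrees: a:2, b:5, c:4, d:4, e:2, f:4, g:6, h:6, i:2, j:5, k:4
Odd-degree vertices: b, j.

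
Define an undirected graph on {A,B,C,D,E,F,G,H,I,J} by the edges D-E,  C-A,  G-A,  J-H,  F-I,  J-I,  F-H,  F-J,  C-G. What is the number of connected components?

Component: {B}
Component: {D, E}
Component: {A, C, G}
Component: {F, H, I, J}

4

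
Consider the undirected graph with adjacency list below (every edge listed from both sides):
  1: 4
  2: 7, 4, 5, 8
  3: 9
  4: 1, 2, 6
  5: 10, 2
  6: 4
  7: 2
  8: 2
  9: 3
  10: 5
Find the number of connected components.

Component: {3, 9}
Component: {1, 2, 4, 5, 6, 7, 8, 10}

2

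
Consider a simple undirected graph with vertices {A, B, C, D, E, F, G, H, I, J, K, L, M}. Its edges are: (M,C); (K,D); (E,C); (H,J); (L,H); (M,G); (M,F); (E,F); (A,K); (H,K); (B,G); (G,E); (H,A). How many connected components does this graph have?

Component: {I}
Component: {A, D, H, J, K, L}
Component: {B, C, E, F, G, M}

3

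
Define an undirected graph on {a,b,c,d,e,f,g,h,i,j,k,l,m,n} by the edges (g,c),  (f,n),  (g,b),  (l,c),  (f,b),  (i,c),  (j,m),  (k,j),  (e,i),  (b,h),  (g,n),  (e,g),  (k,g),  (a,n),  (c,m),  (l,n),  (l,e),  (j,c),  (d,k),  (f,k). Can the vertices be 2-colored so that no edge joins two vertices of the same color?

No

The cycle c-m-j-c has length 3, which is odd, so the graph is not bipartite.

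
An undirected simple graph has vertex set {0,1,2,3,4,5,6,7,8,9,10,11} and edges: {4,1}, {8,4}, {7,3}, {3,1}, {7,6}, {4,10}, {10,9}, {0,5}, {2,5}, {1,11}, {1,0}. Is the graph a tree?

Yes

|V| = 12, |E| = 11.
It is connected with exactly 11 edges, hence acyclic — it is a tree.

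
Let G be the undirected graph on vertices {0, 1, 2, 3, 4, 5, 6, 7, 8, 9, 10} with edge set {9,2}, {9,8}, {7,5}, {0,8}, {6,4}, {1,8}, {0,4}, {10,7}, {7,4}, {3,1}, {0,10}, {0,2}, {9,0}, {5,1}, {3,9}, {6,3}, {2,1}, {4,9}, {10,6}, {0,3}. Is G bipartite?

The cycle 0-9-3-0 has length 3, which is odd, so the graph is not bipartite.

No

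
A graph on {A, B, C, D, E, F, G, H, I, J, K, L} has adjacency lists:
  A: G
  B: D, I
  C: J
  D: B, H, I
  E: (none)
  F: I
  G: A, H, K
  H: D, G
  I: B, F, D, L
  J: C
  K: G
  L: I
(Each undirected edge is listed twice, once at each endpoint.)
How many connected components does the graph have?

3

Component: {E}
Component: {C, J}
Component: {A, B, D, F, G, H, I, K, L}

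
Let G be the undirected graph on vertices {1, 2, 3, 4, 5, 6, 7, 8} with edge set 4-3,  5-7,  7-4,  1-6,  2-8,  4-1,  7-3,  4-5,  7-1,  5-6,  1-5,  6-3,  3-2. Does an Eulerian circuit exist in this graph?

No

Degrees: 1:4, 2:2, 3:4, 4:4, 5:4, 6:3, 7:4, 8:1
6, 8 have odd degree; an Eulerian circuit needs every degree to be even, so none exists.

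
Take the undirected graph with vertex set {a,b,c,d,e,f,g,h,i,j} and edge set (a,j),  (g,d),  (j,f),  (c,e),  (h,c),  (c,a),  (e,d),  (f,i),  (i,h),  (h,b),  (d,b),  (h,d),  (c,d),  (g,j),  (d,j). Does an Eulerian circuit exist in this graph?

Yes

Degrees: a:2, b:2, c:4, d:6, e:2, f:2, g:2, h:4, i:2, j:4
Every vertex has even degree and the edges form a single connected piece, so an Eulerian circuit exists.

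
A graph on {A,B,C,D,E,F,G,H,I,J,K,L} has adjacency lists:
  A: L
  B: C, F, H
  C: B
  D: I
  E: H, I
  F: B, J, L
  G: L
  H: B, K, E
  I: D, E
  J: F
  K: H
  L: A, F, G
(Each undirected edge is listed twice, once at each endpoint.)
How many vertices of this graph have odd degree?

10

Degrees: A:1, B:3, C:1, D:1, E:2, F:3, G:1, H:3, I:2, J:1, K:1, L:3
Odd-degree vertices: A, B, C, D, F, G, H, J, K, L.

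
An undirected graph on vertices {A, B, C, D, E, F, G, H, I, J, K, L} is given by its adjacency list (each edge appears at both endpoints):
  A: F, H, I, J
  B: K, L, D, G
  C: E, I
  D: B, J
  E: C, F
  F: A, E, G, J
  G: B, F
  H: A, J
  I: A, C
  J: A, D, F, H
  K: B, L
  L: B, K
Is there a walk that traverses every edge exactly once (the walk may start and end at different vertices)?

Yes

Degrees: A:4, B:4, C:2, D:2, E:2, F:4, G:2, H:2, I:2, J:4, K:2, L:2
Odd-degree vertices: none (0 total).
The non-isolated vertices are connected and exactly 0 have odd degree, so an Eulerian trail exists.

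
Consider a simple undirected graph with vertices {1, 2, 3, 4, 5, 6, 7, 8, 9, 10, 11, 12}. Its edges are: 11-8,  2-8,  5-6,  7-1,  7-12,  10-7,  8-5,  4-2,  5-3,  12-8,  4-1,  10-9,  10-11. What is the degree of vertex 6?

Neighbors of 6: 5.

1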